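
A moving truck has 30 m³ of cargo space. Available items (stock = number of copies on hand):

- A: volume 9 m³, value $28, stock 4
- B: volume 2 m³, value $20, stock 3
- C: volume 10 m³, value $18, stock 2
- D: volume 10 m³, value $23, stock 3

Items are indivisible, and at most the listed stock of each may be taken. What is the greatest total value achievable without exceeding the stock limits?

Best selections within volume 30 and stock limits:
- 2×A + 3×B: volume 24, value 116
- 1×A + 3×B + 1×D: volume 25, value 111
- 1×A + 3×B + 1×C: volume 25, value 106
Best: $116.

$116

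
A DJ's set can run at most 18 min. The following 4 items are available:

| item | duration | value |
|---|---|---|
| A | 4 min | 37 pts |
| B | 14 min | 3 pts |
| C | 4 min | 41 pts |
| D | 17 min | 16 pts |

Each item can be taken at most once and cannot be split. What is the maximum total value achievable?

Check high-value combinations within 18 min:
- A+C: duration 4+4=8, value 37+41=78
- B+C: duration 14+4=18, value 3+41=44
- C: duration 4, value 41
- A+B: duration 4+14=18, value 37+3=40
- A: duration 4, value 37
Best: 78 pts.

78 pts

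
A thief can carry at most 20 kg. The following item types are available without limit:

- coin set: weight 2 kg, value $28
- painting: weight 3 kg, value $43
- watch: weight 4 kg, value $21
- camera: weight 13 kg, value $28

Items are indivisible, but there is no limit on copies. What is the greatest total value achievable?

$286

Best value-per-unit is painting at 43/3; filling with it alone gives 6×43 = 258.
Optimal mix: 1×coin set + 6×painting → weight 20, value 286.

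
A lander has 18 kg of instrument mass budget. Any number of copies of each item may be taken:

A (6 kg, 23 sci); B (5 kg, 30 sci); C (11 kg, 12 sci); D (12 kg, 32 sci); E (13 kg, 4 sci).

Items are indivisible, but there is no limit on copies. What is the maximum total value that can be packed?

Best value-per-unit is B at 30/5, and filling with it alone uses mass 3×5=15. No mix of the others beats 3×30 = 90.

90 sci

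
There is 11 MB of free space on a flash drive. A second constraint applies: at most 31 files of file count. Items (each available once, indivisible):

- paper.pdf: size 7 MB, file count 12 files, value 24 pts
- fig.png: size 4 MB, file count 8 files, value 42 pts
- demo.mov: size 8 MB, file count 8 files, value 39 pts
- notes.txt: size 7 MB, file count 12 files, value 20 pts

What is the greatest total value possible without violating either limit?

66 pts

Feasible sets respecting both limits:
- paper.pdf+fig.png: size 11, file count 20, value 66
- fig.png+notes.txt: size 11, file count 20, value 62
- fig.png: size 4, file count 8, value 42
- demo.mov: size 8, file count 8, value 39
Best: 66 pts.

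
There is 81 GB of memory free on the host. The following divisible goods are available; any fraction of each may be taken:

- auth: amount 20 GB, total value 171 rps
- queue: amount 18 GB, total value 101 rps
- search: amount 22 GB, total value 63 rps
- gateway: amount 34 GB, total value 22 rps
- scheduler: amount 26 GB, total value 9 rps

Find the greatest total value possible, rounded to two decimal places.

Take in order of value per unit:
- auth (171/20 per unit): all 20 → value 171, running total 171.00
- queue (101/18 per unit): all 18 → value 101, running total 272.00
- search (63/22 per unit): all 22 → value 63, running total 335.00
- gateway (22/34 per unit): 21 of 34 → value 21×22/34 = 13.5882, running total 348.59
Total 348.59.

348.59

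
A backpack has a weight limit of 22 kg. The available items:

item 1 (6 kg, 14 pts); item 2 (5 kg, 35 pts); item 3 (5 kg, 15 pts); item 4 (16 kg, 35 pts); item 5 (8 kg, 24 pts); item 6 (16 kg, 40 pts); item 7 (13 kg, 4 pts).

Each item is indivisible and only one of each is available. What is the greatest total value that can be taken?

75 pts

Check high-value combinations within 22 kg:
- item 2+item 6: weight 5+16=21, value 35+40=75
- item 2+item 3+item 5: weight 5+5+8=18, value 35+15+24=74
- item 1+item 2+item 5: weight 6+5+8=19, value 14+35+24=73
- item 2+item 4: weight 5+16=21, value 35+35=70
Best: 75 pts.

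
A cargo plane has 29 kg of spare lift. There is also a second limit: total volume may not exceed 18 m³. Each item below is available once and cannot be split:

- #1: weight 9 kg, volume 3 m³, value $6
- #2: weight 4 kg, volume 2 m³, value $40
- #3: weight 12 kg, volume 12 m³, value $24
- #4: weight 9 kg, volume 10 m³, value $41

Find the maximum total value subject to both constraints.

Feasible sets respecting both limits:
- #1+#2+#4: weight 22, volume 15, value 87
- #2+#4: weight 13, volume 12, value 81
- #1+#2+#3: weight 25, volume 17, value 70
Best: $87.

$87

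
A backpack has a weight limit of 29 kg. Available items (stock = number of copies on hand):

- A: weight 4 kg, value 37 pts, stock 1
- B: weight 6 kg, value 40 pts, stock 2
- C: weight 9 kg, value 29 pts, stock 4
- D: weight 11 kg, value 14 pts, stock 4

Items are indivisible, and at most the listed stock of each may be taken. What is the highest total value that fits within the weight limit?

Best selections within weight 29 and stock limits:
- 1×A + 2×B + 1×C: weight 25, value 146
- 1×A + 1×B + 2×C: weight 28, value 135
- 1×A + 2×B + 1×D: weight 27, value 131
- 1×A + 2×B: weight 16, value 117
Best: 146 pts.

146 pts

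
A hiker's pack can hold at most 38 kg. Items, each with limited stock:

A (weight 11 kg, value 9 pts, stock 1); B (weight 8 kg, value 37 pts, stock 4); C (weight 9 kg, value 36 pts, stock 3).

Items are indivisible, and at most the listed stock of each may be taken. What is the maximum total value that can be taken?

Best selections within weight 38 and stock limits:
- 4×B: weight 32, value 148
- 3×B + 1×C: weight 33, value 147
- 2×B + 2×C: weight 34, value 146
- 1×B + 3×C: weight 35, value 145
Best: 148 pts.

148 pts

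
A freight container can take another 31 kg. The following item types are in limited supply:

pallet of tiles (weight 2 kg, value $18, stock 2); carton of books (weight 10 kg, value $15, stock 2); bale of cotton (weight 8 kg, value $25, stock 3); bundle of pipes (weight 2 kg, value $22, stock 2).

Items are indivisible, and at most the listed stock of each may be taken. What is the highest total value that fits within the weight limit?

Top feasible selections:
- 1×pallet of tiles + 3×bale of cotton + 2×bundle of pipes: weight 30, value 137
- 2×pallet of tiles + 3×bale of cotton + 1×bundle of pipes: weight 30, value 133
- 2×pallet of tiles + 2×bale of cotton + 2×bundle of pipes: weight 24, value 130
- 2×pallet of tiles + 1×carton of books + 1×bale of cotton + 2×bundle of pipes: weight 26, value 120
Best: $137.

$137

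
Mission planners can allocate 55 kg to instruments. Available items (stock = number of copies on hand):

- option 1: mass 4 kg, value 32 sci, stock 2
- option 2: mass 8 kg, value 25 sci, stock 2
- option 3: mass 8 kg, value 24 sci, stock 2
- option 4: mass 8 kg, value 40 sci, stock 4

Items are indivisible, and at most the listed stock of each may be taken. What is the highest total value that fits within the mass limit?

Top feasible selections:
- 2×option 1 + 1×option 2 + 4×option 4: mass 48, value 249
- 2×option 1 + 1×option 3 + 4×option 4: mass 48, value 248
- 1×option 1 + 2×option 2 + 4×option 4: mass 52, value 242
- 1×option 1 + 1×option 2 + 1×option 3 + 4×option 4: mass 52, value 241
Best: 249 sci.

249 sci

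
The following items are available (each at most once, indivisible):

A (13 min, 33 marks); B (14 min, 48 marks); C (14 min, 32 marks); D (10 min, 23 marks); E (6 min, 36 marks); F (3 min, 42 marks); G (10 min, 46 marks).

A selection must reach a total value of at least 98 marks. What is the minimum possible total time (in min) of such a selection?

Subsets with value ≥ 98, sorted by total time:
- E+F+G: time 19, value 124
- D+E+F: time 19, value 101
- A+E+F: time 22, value 111
Minimum time: 19 min.

19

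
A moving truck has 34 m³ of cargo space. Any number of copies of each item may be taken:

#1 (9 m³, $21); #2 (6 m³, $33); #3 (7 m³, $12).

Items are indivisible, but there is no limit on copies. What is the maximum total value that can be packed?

Best value-per-unit is #2 at 33/6, and filling with it alone uses volume 5×6=30. No mix of the others beats 5×33 = 165.

$165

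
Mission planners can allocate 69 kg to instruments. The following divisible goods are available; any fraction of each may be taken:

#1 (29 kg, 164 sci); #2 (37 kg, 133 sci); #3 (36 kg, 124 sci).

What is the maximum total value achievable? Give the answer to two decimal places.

307.33

Take in order of value per unit:
- #1 (164/29 per unit): all 29 → value 164, running total 164.00
- #2 (133/37 per unit): all 37 → value 133, running total 297.00
- #3 (124/36 per unit): 3 of 36 → value 3×124/36 = 10.3333, running total 307.33
Total 307.33.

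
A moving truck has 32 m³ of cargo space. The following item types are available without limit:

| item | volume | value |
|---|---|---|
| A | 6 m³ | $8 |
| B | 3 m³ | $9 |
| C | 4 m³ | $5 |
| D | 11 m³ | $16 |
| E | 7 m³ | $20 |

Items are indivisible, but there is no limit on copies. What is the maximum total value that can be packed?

Best value-per-unit is B at 9/3; filling with it alone gives 10×9 = 90.
Optimal mix: 6×B + 2×E → volume 32, value 94.

$94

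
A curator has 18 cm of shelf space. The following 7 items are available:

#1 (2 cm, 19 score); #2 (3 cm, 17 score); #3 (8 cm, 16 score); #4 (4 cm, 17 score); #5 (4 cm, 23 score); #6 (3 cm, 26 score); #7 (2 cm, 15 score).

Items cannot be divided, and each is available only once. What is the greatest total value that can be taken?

117 score

Check high-value combinations within 18 cm:
- #1+#2+#4+#5+#6+#7: length 2+3+4+4+3+2=18, value 19+17+17+23+26+15=117
- #1+#2+#4+#5+#6: length 2+3+4+4+3=16, value 19+17+17+23+26=102
- #1+#2+#5+#6+#7: length 2+3+4+3+2=14, value 19+17+23+26+15=100
- #1+#4+#5+#6+#7: length 2+4+4+3+2=15, value 19+17+23+26+15=100
Best: 117 score.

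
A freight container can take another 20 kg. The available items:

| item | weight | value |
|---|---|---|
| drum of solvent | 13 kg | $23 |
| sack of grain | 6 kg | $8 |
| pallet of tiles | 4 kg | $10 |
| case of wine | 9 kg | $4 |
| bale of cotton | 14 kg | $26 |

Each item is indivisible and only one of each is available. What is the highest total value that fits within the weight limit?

Check high-value combinations within 20 kg:
- pallet of tiles+bale of cotton: weight 4+14=18, value 10+26=36
- sack of grain+bale of cotton: weight 6+14=20, value 8+26=34
- drum of solvent+pallet of tiles: weight 13+4=17, value 23+10=33
Best: $36.

$36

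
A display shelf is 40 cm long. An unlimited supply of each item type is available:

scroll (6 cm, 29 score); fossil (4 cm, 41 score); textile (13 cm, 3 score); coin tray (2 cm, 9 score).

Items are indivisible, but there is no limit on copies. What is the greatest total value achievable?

Best value-per-unit is fossil at 41/4, and filling with it alone uses length 10×4=40. No mix of the others beats 10×41 = 410.

410 score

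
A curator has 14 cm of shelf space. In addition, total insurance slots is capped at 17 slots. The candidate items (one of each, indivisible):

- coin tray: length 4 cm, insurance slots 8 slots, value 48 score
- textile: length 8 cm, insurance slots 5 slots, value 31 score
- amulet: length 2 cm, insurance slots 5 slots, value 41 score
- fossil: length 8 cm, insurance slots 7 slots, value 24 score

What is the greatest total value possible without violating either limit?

Feasible sets respecting both limits:
- coin tray+amulet: length 6, insurance slots 13, value 89
- coin tray+textile: length 12, insurance slots 13, value 79
- textile+amulet: length 10, insurance slots 10, value 72
Best: 89 score.

89 score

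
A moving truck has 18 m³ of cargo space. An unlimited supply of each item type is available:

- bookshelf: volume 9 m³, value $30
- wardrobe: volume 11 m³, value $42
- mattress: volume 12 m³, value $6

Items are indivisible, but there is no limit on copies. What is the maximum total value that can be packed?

Best value-per-unit is wardrobe at 42/11; filling with it alone gives 1×42 = 42.
Optimal mix: 2×bookshelf → volume 18, value 60.

$60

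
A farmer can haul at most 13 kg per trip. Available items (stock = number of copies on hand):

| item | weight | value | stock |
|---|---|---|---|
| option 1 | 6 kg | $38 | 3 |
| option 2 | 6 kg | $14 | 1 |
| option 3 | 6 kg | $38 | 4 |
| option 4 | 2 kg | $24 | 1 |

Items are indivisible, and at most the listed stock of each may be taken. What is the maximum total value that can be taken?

$76

Best selections within weight 13 and stock limits:
- 2×option 3: weight 12, value 76
- 1×option 1 + 1×option 3: weight 12, value 76
Best: $76.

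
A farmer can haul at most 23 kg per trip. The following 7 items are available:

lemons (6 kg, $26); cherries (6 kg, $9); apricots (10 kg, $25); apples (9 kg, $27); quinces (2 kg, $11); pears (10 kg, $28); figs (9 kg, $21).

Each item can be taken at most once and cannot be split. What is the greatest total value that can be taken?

$73

This is a 0/1 knapsack; check combinations near the capacity.
- lemons+cherries+apples+quinces: weight 6+6+9+2=23, value 26+9+27+11=73
- lemons+cherries+quinces+figs: weight 6+6+2+9=23, value 26+9+11+21=67
- apples+quinces+pears: weight 9+2+10=21, value 27+11+28=66
Best: $73.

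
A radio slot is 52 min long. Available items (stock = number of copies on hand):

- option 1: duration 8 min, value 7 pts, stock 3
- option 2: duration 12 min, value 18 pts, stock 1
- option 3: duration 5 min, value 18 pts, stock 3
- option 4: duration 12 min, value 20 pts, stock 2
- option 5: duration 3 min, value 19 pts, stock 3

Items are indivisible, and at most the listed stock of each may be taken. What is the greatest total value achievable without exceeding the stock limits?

151 pts

Top feasible selections:
- 3×option 3 + 2×option 4 + 3×option 5: duration 48, value 151
- 1×option 2 + 3×option 3 + 1×option 4 + 3×option 5: duration 48, value 149
Best: 151 pts.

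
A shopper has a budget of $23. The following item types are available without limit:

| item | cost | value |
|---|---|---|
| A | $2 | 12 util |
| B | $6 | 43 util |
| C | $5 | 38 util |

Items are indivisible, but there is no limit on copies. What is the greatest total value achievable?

Best value-per-unit is C at 38/5; filling with it alone gives 4×38 = 152.
Optimal mix: 1×A + 1×B + 3×C → cost 23, value 169.

169 util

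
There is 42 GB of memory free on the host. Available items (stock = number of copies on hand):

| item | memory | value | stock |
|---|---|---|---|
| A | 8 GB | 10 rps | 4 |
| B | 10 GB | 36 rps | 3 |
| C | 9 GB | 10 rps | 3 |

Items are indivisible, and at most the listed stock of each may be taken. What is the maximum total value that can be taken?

Best selections within memory 42 and stock limits:
- 1×A + 3×B: memory 38, value 118
- 3×B + 1×C: memory 39, value 118
- 3×B: memory 30, value 108
- 2×A + 2×B: memory 36, value 92
Best: 118 rps.

118 rps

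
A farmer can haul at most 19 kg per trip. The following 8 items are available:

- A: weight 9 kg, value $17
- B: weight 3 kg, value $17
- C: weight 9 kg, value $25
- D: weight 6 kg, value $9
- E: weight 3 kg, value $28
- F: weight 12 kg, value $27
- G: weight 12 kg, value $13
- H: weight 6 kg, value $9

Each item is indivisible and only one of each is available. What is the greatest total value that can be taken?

$72

Check high-value combinations within 19 kg:
- B+E+F: weight 3+3+12=18, value 17+28+27=72
- B+C+E: weight 3+9+3=15, value 17+25+28=70
- B+D+E+H: weight 3+6+3+6=18, value 17+9+28+9=63
- A+B+E: weight 9+3+3=15, value 17+17+28=62
- C+D+E: weight 9+6+3=18, value 25+9+28=62
Best: $72.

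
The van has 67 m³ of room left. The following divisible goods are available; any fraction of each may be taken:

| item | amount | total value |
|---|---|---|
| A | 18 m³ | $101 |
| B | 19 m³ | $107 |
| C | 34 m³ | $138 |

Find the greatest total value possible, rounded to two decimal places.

Take in order of value per unit:
- B (107/19 per unit): all 19 → value 107, running total 107.00
- A (101/18 per unit): all 18 → value 101, running total 208.00
- C (138/34 per unit): 30 of 34 → value 30×138/34 = 121.7647, running total 329.76
Total 329.76.

329.76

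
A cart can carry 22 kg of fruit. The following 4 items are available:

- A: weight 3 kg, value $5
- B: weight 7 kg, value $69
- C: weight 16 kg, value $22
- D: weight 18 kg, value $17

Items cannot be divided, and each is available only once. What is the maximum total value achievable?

Check high-value combinations within 22 kg:
- A+B: weight 3+7=10, value 5+69=74
- B: weight 7, value 69
- A+C: weight 3+16=19, value 5+22=27
- C: weight 16, value 22
Best: $74.

$74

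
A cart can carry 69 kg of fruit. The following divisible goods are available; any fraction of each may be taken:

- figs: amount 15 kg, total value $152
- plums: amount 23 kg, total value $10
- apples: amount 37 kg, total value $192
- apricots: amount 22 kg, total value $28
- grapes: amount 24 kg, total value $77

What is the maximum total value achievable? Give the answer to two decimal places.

398.54

Take in order of value per unit:
- figs (152/15 per unit): all 15 → value 152, running total 152.00
- apples (192/37 per unit): all 37 → value 192, running total 344.00
- grapes (77/24 per unit): 17 of 24 → value 17×77/24 = 54.5417, running total 398.54
Total 398.54.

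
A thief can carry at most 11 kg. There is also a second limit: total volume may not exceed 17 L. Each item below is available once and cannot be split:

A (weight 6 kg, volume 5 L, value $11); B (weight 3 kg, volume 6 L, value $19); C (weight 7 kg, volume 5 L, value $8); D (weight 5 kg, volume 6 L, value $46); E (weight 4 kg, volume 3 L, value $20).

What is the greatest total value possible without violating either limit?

$66

Feasible sets respecting both limits:
- D+E: weight 9, volume 9, value 66
- B+D: weight 8, volume 12, value 65
- A+D: weight 11, volume 11, value 57
- D: weight 5, volume 6, value 46
Best: $66.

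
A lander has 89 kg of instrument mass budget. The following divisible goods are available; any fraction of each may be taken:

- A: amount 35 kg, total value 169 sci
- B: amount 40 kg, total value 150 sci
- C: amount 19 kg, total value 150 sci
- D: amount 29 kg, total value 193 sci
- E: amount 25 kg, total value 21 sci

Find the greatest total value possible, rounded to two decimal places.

534.50

Take in order of value per unit:
- C (150/19 per unit): all 19 → value 150, running total 150.00
- D (193/29 per unit): all 29 → value 193, running total 343.00
- A (169/35 per unit): all 35 → value 169, running total 512.00
- B (150/40 per unit): 6 of 40 → value 6×150/40 = 22.5000, running total 534.50
Total 534.50.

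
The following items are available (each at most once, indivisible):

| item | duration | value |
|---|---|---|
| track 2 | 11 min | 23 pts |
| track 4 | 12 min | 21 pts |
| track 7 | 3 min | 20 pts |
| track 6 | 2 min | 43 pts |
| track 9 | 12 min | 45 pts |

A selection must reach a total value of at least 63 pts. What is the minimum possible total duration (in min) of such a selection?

5

Subsets with value ≥ 63, sorted by total duration:
- track 7+track 6: duration 5, value 63
- track 2+track 6: duration 13, value 66
- track 6+track 9: duration 14, value 88
Minimum duration: 5 min.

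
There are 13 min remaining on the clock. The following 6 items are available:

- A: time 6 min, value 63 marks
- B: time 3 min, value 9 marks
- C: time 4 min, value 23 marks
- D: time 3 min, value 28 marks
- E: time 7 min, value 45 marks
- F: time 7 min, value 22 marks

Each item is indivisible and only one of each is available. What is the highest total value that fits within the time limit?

Check high-value combinations within 13 min:
- A+C+D: time 6+4+3=13, value 63+23+28=114
- A+E: time 6+7=13, value 63+45=108
- A+B+D: time 6+3+3=12, value 63+9+28=100
- A+B+C: time 6+3+4=13, value 63+9+23=95
- A+D: time 6+3=9, value 63+28=91
Best: 114 marks.

114 marks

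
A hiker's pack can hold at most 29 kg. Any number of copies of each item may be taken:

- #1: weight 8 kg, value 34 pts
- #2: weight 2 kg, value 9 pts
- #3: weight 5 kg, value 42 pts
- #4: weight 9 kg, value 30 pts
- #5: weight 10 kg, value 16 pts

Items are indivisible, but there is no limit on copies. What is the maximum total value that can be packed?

Best value-per-unit is #3 at 42/5; filling with it alone gives 5×42 = 210.
Optimal mix: 2×#2 + 5×#3 → weight 29, value 228.

228 pts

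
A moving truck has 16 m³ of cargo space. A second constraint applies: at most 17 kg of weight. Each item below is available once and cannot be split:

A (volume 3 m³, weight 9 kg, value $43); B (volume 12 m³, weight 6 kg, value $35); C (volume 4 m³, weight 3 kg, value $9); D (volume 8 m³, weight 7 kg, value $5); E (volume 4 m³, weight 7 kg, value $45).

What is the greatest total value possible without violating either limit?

$88

Feasible sets respecting both limits:
- A+E: volume 7, weight 16, value 88
- B+E: volume 16, weight 13, value 80
- A+B: volume 15, weight 15, value 78
Best: $88.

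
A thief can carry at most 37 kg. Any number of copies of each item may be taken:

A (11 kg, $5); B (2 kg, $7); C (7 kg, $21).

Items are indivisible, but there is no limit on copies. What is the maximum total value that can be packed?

Best value-per-unit is B at 7/2, and filling with it alone uses weight 18×2=36. No mix of the others beats 18×7 = 126.

$126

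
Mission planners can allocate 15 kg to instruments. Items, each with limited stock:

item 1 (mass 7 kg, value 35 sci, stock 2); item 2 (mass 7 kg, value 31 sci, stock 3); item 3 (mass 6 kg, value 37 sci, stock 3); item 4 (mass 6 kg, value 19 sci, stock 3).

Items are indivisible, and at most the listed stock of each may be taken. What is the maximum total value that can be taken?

Best selections within mass 15 and stock limits:
- 2×item 3: mass 12, value 74
- 1×item 1 + 1×item 3: mass 13, value 72
- 2×item 1: mass 14, value 70
Best: 74 sci.

74 sci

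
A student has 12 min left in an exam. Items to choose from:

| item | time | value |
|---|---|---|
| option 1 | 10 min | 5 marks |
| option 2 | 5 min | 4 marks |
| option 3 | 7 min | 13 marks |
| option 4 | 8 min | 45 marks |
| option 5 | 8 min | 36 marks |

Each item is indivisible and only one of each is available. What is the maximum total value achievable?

45 marks

Check high-value combinations within 12 min:
- option 4: time 8, value 45
- option 5: time 8, value 36
- option 2+option 3: time 5+7=12, value 4+13=17
- option 3: time 7, value 13
- option 1: time 10, value 5
Best: 45 marks.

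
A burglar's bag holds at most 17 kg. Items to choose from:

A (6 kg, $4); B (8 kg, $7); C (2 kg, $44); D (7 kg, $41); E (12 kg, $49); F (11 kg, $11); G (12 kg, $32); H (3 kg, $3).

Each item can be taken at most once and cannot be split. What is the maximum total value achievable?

$96

Check high-value combinations within 17 kg:
- C+E+H: weight 2+12+3=17, value 44+49+3=96
- C+E: weight 2+12=14, value 44+49=93
- B+C+D: weight 8+2+7=17, value 7+44+41=92
Best: $96.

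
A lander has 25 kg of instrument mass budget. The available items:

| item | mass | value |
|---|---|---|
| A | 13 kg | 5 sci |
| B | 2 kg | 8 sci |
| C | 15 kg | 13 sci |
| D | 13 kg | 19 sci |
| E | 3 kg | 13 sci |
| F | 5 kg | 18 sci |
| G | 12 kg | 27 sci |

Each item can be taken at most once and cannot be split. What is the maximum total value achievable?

66 sci

This is a 0/1 knapsack; check combinations near the capacity.
- B+E+F+G: mass 2+3+5+12=22, value 8+13+18+27=66
- E+F+G: mass 3+5+12=20, value 13+18+27=58
- B+D+E+F: mass 2+13+3+5=23, value 8+19+13+18=58
- B+F+G: mass 2+5+12=19, value 8+18+27=53
Best: 66 sci.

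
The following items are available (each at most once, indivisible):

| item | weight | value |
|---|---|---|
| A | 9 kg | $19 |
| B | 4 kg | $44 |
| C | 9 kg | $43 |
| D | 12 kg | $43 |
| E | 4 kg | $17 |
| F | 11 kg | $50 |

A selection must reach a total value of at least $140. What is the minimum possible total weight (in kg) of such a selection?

Subsets with value ≥ 140, sorted by total weight:
- B+C+E+F: weight 28, value 154
- B+C+D+E: weight 29, value 147
- B+D+E+F: weight 31, value 154
- A+B+C+F: weight 33, value 156
Minimum weight: 28 kg.

28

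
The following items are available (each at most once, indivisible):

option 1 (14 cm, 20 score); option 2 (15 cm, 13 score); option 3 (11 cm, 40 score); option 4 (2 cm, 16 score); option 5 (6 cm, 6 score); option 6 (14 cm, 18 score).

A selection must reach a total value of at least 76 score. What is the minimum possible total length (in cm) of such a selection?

27

Subsets with value ≥ 76, sorted by total length:
- option 1+option 3+option 4: length 27, value 76
- option 1+option 3+option 4+option 5: length 33, value 82
- option 3+option 4+option 5+option 6: length 33, value 80
- option 1+option 3+option 6: length 39, value 78
Minimum length: 27 cm.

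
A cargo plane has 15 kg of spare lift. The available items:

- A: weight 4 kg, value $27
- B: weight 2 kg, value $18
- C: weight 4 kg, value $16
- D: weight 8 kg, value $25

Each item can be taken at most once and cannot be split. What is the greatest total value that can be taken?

Check high-value combinations within 15 kg:
- A+B+D: weight 4+2+8=14, value 27+18+25=70
- A+B+C: weight 4+2+4=10, value 27+18+16=61
- B+C+D: weight 2+4+8=14, value 18+16+25=59
- A+D: weight 4+8=12, value 27+25=52
Best: $70.

$70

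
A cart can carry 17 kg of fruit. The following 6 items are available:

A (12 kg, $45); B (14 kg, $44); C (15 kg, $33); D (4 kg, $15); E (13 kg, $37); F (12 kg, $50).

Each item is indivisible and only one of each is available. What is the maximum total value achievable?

$65

Check high-value combinations within 17 kg:
- D+F: weight 4+12=16, value 15+50=65
- A+D: weight 12+4=16, value 45+15=60
- D+E: weight 4+13=17, value 15+37=52
- F: weight 12, value 50
Best: $65.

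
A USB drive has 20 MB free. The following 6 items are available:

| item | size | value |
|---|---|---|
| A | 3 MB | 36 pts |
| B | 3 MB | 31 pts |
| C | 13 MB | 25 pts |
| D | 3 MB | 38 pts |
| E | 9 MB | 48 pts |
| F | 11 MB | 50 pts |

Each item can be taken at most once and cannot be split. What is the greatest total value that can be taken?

155 pts

Check high-value combinations within 20 MB:
- A+B+D+F: size 3+3+3+11=20, value 36+31+38+50=155
- A+B+D+E: size 3+3+3+9=18, value 36+31+38+48=153
- A+D+F: size 3+3+11=17, value 36+38+50=124
Best: 155 pts.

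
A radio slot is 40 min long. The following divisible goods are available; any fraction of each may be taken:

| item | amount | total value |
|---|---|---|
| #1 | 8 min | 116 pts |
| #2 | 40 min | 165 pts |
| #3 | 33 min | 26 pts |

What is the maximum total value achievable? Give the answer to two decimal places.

Take in order of value per unit:
- #1 (116/8 per unit): all 8 → value 116, running total 116.00
- #2 (165/40 per unit): 32 of 40 → value 32×165/40 = 132.0000, running total 248.00
Total 248.00.

248.00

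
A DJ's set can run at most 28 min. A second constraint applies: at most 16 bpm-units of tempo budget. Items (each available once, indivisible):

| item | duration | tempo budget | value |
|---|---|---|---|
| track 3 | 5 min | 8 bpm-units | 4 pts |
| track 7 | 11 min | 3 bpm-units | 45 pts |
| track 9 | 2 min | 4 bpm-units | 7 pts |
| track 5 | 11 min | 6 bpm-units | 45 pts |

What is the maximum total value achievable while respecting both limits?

Feasible sets respecting both limits:
- track 7+track 9+track 5: duration 24, tempo budget 13, value 97
- track 7+track 5: duration 22, tempo budget 9, value 90
- track 3+track 7+track 9: duration 18, tempo budget 15, value 56
Best: 97 pts.

97 pts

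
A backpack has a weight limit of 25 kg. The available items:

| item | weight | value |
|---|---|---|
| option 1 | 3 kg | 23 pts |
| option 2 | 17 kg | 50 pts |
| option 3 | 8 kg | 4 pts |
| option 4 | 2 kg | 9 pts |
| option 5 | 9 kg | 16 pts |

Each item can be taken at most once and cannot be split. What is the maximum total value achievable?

82 pts

Check high-value combinations within 25 kg:
- option 1+option 2+option 4: weight 3+17+2=22, value 23+50+9=82
- option 1+option 2: weight 3+17=20, value 23+50=73
- option 2+option 4: weight 17+2=19, value 50+9=59
- option 2+option 3: weight 17+8=25, value 50+4=54
- option 1+option 3+option 4+option 5: weight 3+8+2+9=22, value 23+4+9+16=52
Best: 82 pts.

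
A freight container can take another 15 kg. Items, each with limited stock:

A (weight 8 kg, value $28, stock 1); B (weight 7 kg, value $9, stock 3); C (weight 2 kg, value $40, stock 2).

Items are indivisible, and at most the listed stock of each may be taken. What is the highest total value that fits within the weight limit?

$108

Top feasible selections:
- 1×A + 2×C: weight 12, value 108
- 1×B + 2×C: weight 11, value 89
- 2×C: weight 4, value 80
- 1×A + 1×C: weight 10, value 68
Best: $108.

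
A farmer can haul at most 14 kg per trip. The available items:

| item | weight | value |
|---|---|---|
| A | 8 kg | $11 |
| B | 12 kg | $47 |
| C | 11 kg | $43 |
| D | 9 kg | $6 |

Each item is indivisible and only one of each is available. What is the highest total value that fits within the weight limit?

Check high-value combinations within 14 kg:
- B: weight 12, value 47
- C: weight 11, value 43
- A: weight 8, value 11
- D: weight 9, value 6
Best: $47.

$47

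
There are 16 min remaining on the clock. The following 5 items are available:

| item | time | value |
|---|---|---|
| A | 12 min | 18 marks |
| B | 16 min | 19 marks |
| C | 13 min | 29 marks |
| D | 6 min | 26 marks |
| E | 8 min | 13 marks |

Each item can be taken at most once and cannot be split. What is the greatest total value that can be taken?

39 marks

This is a 0/1 knapsack; check combinations near the capacity.
- D+E: time 6+8=14, value 26+13=39
- C: time 13, value 29
- D: time 6, value 26
- B: time 16, value 19
- A: time 12, value 18
Best: 39 marks.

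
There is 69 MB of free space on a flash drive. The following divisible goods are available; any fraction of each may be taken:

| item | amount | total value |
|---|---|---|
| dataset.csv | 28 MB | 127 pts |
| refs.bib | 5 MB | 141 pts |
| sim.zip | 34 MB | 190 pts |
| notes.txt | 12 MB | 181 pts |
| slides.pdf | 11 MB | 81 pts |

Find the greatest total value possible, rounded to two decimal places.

624.75

Take in order of value per unit:
- refs.bib (141/5 per unit): all 5 → value 141, running total 141.00
- notes.txt (181/12 per unit): all 12 → value 181, running total 322.00
- slides.pdf (81/11 per unit): all 11 → value 81, running total 403.00
- sim.zip (190/34 per unit): all 34 → value 190, running total 593.00
- dataset.csv (127/28 per unit): 7 of 28 → value 7×127/28 = 31.7500, running total 624.75
Total 624.75.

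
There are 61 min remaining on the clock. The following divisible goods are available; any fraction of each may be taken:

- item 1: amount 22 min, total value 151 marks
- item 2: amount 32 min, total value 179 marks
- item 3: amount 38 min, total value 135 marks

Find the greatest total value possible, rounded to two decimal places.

Take in order of value per unit:
- item 1 (151/22 per unit): all 22 → value 151, running total 151.00
- item 2 (179/32 per unit): all 32 → value 179, running total 330.00
- item 3 (135/38 per unit): 7 of 38 → value 7×135/38 = 24.8684, running total 354.87
Total 354.87.

354.87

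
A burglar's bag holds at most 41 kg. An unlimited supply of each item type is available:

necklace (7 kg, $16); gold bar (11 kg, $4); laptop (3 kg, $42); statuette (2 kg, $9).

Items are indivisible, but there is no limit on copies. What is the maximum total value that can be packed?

$555

Best value-per-unit is laptop at 42/3; filling with it alone gives 13×42 = 546.
Optimal mix: 13×laptop + 1×statuette → weight 41, value 555.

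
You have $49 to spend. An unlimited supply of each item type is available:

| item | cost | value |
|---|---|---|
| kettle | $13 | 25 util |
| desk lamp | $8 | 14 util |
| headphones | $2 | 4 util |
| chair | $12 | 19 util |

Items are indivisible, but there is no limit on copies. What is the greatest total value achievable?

Best value-per-unit is headphones at 4/2; filling with it alone gives 24×4 = 96.
Optimal mix: 1×kettle + 18×headphones → cost 49, value 97.

97 util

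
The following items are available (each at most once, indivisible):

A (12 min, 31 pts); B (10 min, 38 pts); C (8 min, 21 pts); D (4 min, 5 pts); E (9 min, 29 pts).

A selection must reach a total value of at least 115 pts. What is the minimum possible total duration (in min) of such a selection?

Subsets with value ≥ 115, sorted by total duration:
- A+B+C+E: duration 39, value 119
- A+B+C+D+E: duration 43, value 124
Minimum duration: 39 min.

39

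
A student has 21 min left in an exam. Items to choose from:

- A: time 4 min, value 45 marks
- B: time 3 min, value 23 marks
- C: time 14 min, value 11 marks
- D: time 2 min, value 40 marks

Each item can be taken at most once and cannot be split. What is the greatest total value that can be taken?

Check high-value combinations within 21 min:
- A+B+D: time 4+3+2=9, value 45+23+40=108
- A+C+D: time 4+14+2=20, value 45+11+40=96
- A+D: time 4+2=6, value 45+40=85
Best: 108 marks.

108 marks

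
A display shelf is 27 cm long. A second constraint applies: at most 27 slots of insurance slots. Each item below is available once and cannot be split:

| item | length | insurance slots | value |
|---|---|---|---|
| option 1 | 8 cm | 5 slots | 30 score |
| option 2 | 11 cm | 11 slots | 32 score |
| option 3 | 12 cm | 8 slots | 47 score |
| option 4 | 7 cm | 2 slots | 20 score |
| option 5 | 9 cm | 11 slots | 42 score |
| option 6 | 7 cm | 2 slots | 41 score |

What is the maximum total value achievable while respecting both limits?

Feasible sets respecting both limits:
- option 1+option 3+option 6: length 27, insurance slots 15, value 118
- option 2+option 5+option 6: length 27, insurance slots 24, value 115
- option 1+option 5+option 6: length 24, insurance slots 18, value 113
Best: 118 score.

118 score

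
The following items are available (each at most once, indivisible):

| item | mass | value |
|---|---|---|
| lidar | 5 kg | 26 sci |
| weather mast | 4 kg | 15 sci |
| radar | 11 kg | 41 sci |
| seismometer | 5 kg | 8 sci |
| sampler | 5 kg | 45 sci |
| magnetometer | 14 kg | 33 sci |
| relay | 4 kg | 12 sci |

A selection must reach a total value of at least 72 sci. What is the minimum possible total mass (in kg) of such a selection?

Subsets with value ≥ 72, sorted by total mass:
- weather mast+sampler+relay: mass 13, value 72
- lidar+weather mast+sampler: mass 14, value 86
- lidar+sampler+relay: mass 14, value 83
- lidar+seismometer+sampler: mass 15, value 79
Minimum mass: 13 kg.

13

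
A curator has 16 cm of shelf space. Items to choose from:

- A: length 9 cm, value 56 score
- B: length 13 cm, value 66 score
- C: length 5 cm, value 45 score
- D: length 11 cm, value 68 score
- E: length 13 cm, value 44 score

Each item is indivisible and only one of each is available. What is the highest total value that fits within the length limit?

113 score

Check high-value combinations within 16 cm:
- C+D: length 5+11=16, value 45+68=113
- A+C: length 9+5=14, value 56+45=101
- D: length 11, value 68
Best: 113 score.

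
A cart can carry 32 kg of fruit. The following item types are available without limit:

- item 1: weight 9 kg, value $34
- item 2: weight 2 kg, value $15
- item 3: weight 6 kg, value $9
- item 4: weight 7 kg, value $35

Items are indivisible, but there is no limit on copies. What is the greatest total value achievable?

$240

Best value-per-unit is item 2 at 15/2, and filling with it alone uses weight 16×2=32. No mix of the others beats 16×15 = 240.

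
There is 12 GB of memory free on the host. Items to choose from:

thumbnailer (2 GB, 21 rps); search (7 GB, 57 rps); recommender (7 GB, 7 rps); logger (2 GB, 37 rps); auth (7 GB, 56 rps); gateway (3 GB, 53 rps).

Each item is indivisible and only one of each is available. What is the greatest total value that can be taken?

Check high-value combinations within 12 GB:
- search+logger+gateway: memory 7+2+3=12, value 57+37+53=147
- logger+auth+gateway: memory 2+7+3=12, value 37+56+53=146
- thumbnailer+search+gateway: memory 2+7+3=12, value 21+57+53=131
- thumbnailer+auth+gateway: memory 2+7+3=12, value 21+56+53=130
- thumbnailer+search+logger: memory 2+7+2=11, value 21+57+37=115
Best: 147 rps.

147 rps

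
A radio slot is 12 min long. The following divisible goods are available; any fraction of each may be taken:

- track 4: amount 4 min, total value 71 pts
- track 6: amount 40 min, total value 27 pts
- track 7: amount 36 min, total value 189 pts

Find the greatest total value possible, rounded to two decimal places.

113.00

Take in order of value per unit:
- track 4 (71/4 per unit): all 4 → value 71, running total 71.00
- track 7 (189/36 per unit): 8 of 36 → value 8×189/36 = 42.0000, running total 113.00
Total 113.00.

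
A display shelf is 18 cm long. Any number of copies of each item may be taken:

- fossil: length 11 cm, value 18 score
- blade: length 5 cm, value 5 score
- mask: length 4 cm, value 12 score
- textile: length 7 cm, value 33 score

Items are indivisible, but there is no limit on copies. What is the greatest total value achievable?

Best value-per-unit is textile at 33/7; filling with it alone gives 2×33 = 66.
Optimal mix: 1×mask + 2×textile → length 18, value 78.

78 score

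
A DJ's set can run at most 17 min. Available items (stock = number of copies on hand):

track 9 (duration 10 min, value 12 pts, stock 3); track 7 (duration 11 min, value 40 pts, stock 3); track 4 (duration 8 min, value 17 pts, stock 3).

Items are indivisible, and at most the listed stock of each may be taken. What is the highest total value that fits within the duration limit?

40 pts

Top feasible selections:
- 1×track 7: duration 11, value 40
- 2×track 4: duration 16, value 34
- 1×track 4: duration 8, value 17
Best: 40 pts.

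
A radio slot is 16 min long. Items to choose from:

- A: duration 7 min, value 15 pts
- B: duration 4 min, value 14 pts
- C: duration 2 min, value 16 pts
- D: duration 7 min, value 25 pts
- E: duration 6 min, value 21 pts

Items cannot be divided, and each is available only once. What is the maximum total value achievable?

Check high-value combinations within 16 min:
- C+D+E: duration 2+7+6=15, value 16+25+21=62
- A+C+D: duration 7+2+7=16, value 15+16+25=56
- B+C+D: duration 4+2+7=13, value 14+16+25=55
- A+C+E: duration 7+2+6=15, value 15+16+21=52
Best: 62 pts.

62 pts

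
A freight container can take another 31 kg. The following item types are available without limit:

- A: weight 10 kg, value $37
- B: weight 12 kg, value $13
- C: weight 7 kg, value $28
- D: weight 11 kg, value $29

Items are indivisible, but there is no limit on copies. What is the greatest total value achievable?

$121

Best value-per-unit is C at 28/7; filling with it alone gives 4×28 = 112.
Optimal mix: 1×A + 3×C → weight 31, value 121.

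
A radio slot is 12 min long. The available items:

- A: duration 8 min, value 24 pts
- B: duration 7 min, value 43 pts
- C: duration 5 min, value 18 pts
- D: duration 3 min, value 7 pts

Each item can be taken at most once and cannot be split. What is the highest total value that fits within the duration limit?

61 pts

Check high-value combinations within 12 min:
- B+C: duration 7+5=12, value 43+18=61
- B+D: duration 7+3=10, value 43+7=50
- B: duration 7, value 43
- A+D: duration 8+3=11, value 24+7=31
Best: 61 pts.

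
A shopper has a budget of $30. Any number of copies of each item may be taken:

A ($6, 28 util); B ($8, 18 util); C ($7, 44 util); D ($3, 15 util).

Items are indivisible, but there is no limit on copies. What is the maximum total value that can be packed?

Best value-per-unit is C at 44/7; filling with it alone gives 4×44 = 176.
Optimal mix: 3×C + 3×D → cost 30, value 177.

177 util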